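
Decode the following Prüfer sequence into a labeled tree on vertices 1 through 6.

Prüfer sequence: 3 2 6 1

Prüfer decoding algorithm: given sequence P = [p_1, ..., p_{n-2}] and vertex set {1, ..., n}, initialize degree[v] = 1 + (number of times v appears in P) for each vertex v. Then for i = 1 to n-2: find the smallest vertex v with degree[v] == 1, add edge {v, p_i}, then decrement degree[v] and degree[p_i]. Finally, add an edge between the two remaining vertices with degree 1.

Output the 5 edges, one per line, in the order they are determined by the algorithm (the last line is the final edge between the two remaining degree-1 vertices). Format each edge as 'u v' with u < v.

Initial degrees: {1:2, 2:2, 3:2, 4:1, 5:1, 6:2}
Step 1: smallest deg-1 vertex = 4, p_1 = 3. Add edge {3,4}. Now deg[4]=0, deg[3]=1.
Step 2: smallest deg-1 vertex = 3, p_2 = 2. Add edge {2,3}. Now deg[3]=0, deg[2]=1.
Step 3: smallest deg-1 vertex = 2, p_3 = 6. Add edge {2,6}. Now deg[2]=0, deg[6]=1.
Step 4: smallest deg-1 vertex = 5, p_4 = 1. Add edge {1,5}. Now deg[5]=0, deg[1]=1.
Final: two remaining deg-1 vertices are 1, 6. Add edge {1,6}.

Answer: 3 4
2 3
2 6
1 5
1 6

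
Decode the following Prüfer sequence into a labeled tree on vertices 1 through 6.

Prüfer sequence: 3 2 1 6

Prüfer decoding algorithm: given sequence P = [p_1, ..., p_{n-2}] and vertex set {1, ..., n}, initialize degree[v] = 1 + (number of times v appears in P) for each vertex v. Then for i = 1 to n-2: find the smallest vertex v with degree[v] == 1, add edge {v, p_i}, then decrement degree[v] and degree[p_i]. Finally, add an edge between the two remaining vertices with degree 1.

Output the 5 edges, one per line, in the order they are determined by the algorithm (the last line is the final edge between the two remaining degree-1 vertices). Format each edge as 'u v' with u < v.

Initial degrees: {1:2, 2:2, 3:2, 4:1, 5:1, 6:2}
Step 1: smallest deg-1 vertex = 4, p_1 = 3. Add edge {3,4}. Now deg[4]=0, deg[3]=1.
Step 2: smallest deg-1 vertex = 3, p_2 = 2. Add edge {2,3}. Now deg[3]=0, deg[2]=1.
Step 3: smallest deg-1 vertex = 2, p_3 = 1. Add edge {1,2}. Now deg[2]=0, deg[1]=1.
Step 4: smallest deg-1 vertex = 1, p_4 = 6. Add edge {1,6}. Now deg[1]=0, deg[6]=1.
Final: two remaining deg-1 vertices are 5, 6. Add edge {5,6}.

Answer: 3 4
2 3
1 2
1 6
5 6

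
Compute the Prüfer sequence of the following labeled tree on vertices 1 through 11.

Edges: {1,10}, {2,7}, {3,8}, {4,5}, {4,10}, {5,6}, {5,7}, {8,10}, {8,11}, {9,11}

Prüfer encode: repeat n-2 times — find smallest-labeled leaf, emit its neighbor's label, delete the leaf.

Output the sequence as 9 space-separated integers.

Step 1: leaves = {1,2,3,6,9}. Remove smallest leaf 1, emit neighbor 10.
Step 2: leaves = {2,3,6,9}. Remove smallest leaf 2, emit neighbor 7.
Step 3: leaves = {3,6,7,9}. Remove smallest leaf 3, emit neighbor 8.
Step 4: leaves = {6,7,9}. Remove smallest leaf 6, emit neighbor 5.
Step 5: leaves = {7,9}. Remove smallest leaf 7, emit neighbor 5.
Step 6: leaves = {5,9}. Remove smallest leaf 5, emit neighbor 4.
Step 7: leaves = {4,9}. Remove smallest leaf 4, emit neighbor 10.
Step 8: leaves = {9,10}. Remove smallest leaf 9, emit neighbor 11.
Step 9: leaves = {10,11}. Remove smallest leaf 10, emit neighbor 8.
Done: 2 vertices remain (8, 11). Sequence = [10 7 8 5 5 4 10 11 8]

Answer: 10 7 8 5 5 4 10 11 8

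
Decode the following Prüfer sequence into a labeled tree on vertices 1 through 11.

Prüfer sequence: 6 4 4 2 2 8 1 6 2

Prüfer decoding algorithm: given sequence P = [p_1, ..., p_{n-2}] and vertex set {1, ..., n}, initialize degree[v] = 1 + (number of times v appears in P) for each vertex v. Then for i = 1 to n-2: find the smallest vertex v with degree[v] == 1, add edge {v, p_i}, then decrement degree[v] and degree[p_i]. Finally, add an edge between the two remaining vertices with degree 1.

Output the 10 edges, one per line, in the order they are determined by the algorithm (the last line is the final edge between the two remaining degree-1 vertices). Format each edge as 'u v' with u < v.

Initial degrees: {1:2, 2:4, 3:1, 4:3, 5:1, 6:3, 7:1, 8:2, 9:1, 10:1, 11:1}
Step 1: smallest deg-1 vertex = 3, p_1 = 6. Add edge {3,6}. Now deg[3]=0, deg[6]=2.
Step 2: smallest deg-1 vertex = 5, p_2 = 4. Add edge {4,5}. Now deg[5]=0, deg[4]=2.
Step 3: smallest deg-1 vertex = 7, p_3 = 4. Add edge {4,7}. Now deg[7]=0, deg[4]=1.
Step 4: smallest deg-1 vertex = 4, p_4 = 2. Add edge {2,4}. Now deg[4]=0, deg[2]=3.
Step 5: smallest deg-1 vertex = 9, p_5 = 2. Add edge {2,9}. Now deg[9]=0, deg[2]=2.
Step 6: smallest deg-1 vertex = 10, p_6 = 8. Add edge {8,10}. Now deg[10]=0, deg[8]=1.
Step 7: smallest deg-1 vertex = 8, p_7 = 1. Add edge {1,8}. Now deg[8]=0, deg[1]=1.
Step 8: smallest deg-1 vertex = 1, p_8 = 6. Add edge {1,6}. Now deg[1]=0, deg[6]=1.
Step 9: smallest deg-1 vertex = 6, p_9 = 2. Add edge {2,6}. Now deg[6]=0, deg[2]=1.
Final: two remaining deg-1 vertices are 2, 11. Add edge {2,11}.

Answer: 3 6
4 5
4 7
2 4
2 9
8 10
1 8
1 6
2 6
2 11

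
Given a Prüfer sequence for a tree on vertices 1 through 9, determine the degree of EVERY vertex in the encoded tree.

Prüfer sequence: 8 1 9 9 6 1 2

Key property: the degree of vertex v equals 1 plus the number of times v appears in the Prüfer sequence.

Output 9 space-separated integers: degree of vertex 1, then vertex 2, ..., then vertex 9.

Answer: 3 2 1 1 1 2 1 2 3

Derivation:
p_1 = 8: count[8] becomes 1
p_2 = 1: count[1] becomes 1
p_3 = 9: count[9] becomes 1
p_4 = 9: count[9] becomes 2
p_5 = 6: count[6] becomes 1
p_6 = 1: count[1] becomes 2
p_7 = 2: count[2] becomes 1
Degrees (1 + count): deg[1]=1+2=3, deg[2]=1+1=2, deg[3]=1+0=1, deg[4]=1+0=1, deg[5]=1+0=1, deg[6]=1+1=2, deg[7]=1+0=1, deg[8]=1+1=2, deg[9]=1+2=3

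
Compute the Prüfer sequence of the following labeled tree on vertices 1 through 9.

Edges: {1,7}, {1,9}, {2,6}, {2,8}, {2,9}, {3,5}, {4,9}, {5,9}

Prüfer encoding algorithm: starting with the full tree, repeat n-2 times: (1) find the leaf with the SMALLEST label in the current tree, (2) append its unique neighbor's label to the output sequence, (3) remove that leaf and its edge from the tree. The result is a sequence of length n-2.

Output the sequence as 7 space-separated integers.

Answer: 5 9 9 2 1 9 2

Derivation:
Step 1: leaves = {3,4,6,7,8}. Remove smallest leaf 3, emit neighbor 5.
Step 2: leaves = {4,5,6,7,8}. Remove smallest leaf 4, emit neighbor 9.
Step 3: leaves = {5,6,7,8}. Remove smallest leaf 5, emit neighbor 9.
Step 4: leaves = {6,7,8}. Remove smallest leaf 6, emit neighbor 2.
Step 5: leaves = {7,8}. Remove smallest leaf 7, emit neighbor 1.
Step 6: leaves = {1,8}. Remove smallest leaf 1, emit neighbor 9.
Step 7: leaves = {8,9}. Remove smallest leaf 8, emit neighbor 2.
Done: 2 vertices remain (2, 9). Sequence = [5 9 9 2 1 9 2]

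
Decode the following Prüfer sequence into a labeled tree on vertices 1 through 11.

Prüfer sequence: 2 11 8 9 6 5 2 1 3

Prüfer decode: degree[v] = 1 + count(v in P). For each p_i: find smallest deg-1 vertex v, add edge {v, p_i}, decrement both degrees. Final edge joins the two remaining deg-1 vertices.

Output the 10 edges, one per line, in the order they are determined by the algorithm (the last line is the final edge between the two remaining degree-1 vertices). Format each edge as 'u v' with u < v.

Answer: 2 4
7 11
8 10
8 9
6 9
5 6
2 5
1 2
1 3
3 11

Derivation:
Initial degrees: {1:2, 2:3, 3:2, 4:1, 5:2, 6:2, 7:1, 8:2, 9:2, 10:1, 11:2}
Step 1: smallest deg-1 vertex = 4, p_1 = 2. Add edge {2,4}. Now deg[4]=0, deg[2]=2.
Step 2: smallest deg-1 vertex = 7, p_2 = 11. Add edge {7,11}. Now deg[7]=0, deg[11]=1.
Step 3: smallest deg-1 vertex = 10, p_3 = 8. Add edge {8,10}. Now deg[10]=0, deg[8]=1.
Step 4: smallest deg-1 vertex = 8, p_4 = 9. Add edge {8,9}. Now deg[8]=0, deg[9]=1.
Step 5: smallest deg-1 vertex = 9, p_5 = 6. Add edge {6,9}. Now deg[9]=0, deg[6]=1.
Step 6: smallest deg-1 vertex = 6, p_6 = 5. Add edge {5,6}. Now deg[6]=0, deg[5]=1.
Step 7: smallest deg-1 vertex = 5, p_7 = 2. Add edge {2,5}. Now deg[5]=0, deg[2]=1.
Step 8: smallest deg-1 vertex = 2, p_8 = 1. Add edge {1,2}. Now deg[2]=0, deg[1]=1.
Step 9: smallest deg-1 vertex = 1, p_9 = 3. Add edge {1,3}. Now deg[1]=0, deg[3]=1.
Final: two remaining deg-1 vertices are 3, 11. Add edge {3,11}.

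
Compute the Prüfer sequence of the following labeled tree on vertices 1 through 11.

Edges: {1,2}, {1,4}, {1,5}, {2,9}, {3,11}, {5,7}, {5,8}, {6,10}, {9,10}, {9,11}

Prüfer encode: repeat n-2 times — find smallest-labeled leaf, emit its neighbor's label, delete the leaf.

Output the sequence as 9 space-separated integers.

Answer: 11 1 10 5 5 1 2 9 9

Derivation:
Step 1: leaves = {3,4,6,7,8}. Remove smallest leaf 3, emit neighbor 11.
Step 2: leaves = {4,6,7,8,11}. Remove smallest leaf 4, emit neighbor 1.
Step 3: leaves = {6,7,8,11}. Remove smallest leaf 6, emit neighbor 10.
Step 4: leaves = {7,8,10,11}. Remove smallest leaf 7, emit neighbor 5.
Step 5: leaves = {8,10,11}. Remove smallest leaf 8, emit neighbor 5.
Step 6: leaves = {5,10,11}. Remove smallest leaf 5, emit neighbor 1.
Step 7: leaves = {1,10,11}. Remove smallest leaf 1, emit neighbor 2.
Step 8: leaves = {2,10,11}. Remove smallest leaf 2, emit neighbor 9.
Step 9: leaves = {10,11}. Remove smallest leaf 10, emit neighbor 9.
Done: 2 vertices remain (9, 11). Sequence = [11 1 10 5 5 1 2 9 9]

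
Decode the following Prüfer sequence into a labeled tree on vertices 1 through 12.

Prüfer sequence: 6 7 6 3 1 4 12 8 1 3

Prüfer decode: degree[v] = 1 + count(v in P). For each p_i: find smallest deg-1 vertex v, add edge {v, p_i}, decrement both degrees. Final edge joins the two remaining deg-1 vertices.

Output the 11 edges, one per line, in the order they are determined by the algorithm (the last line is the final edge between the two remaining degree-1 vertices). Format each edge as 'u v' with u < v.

Initial degrees: {1:3, 2:1, 3:3, 4:2, 5:1, 6:3, 7:2, 8:2, 9:1, 10:1, 11:1, 12:2}
Step 1: smallest deg-1 vertex = 2, p_1 = 6. Add edge {2,6}. Now deg[2]=0, deg[6]=2.
Step 2: smallest deg-1 vertex = 5, p_2 = 7. Add edge {5,7}. Now deg[5]=0, deg[7]=1.
Step 3: smallest deg-1 vertex = 7, p_3 = 6. Add edge {6,7}. Now deg[7]=0, deg[6]=1.
Step 4: smallest deg-1 vertex = 6, p_4 = 3. Add edge {3,6}. Now deg[6]=0, deg[3]=2.
Step 5: smallest deg-1 vertex = 9, p_5 = 1. Add edge {1,9}. Now deg[9]=0, deg[1]=2.
Step 6: smallest deg-1 vertex = 10, p_6 = 4. Add edge {4,10}. Now deg[10]=0, deg[4]=1.
Step 7: smallest deg-1 vertex = 4, p_7 = 12. Add edge {4,12}. Now deg[4]=0, deg[12]=1.
Step 8: smallest deg-1 vertex = 11, p_8 = 8. Add edge {8,11}. Now deg[11]=0, deg[8]=1.
Step 9: smallest deg-1 vertex = 8, p_9 = 1. Add edge {1,8}. Now deg[8]=0, deg[1]=1.
Step 10: smallest deg-1 vertex = 1, p_10 = 3. Add edge {1,3}. Now deg[1]=0, deg[3]=1.
Final: two remaining deg-1 vertices are 3, 12. Add edge {3,12}.

Answer: 2 6
5 7
6 7
3 6
1 9
4 10
4 12
8 11
1 8
1 3
3 12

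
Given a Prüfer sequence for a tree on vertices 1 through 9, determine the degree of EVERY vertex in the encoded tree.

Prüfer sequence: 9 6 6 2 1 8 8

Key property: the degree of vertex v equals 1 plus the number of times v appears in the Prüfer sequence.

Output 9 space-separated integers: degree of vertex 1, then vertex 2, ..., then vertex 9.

p_1 = 9: count[9] becomes 1
p_2 = 6: count[6] becomes 1
p_3 = 6: count[6] becomes 2
p_4 = 2: count[2] becomes 1
p_5 = 1: count[1] becomes 1
p_6 = 8: count[8] becomes 1
p_7 = 8: count[8] becomes 2
Degrees (1 + count): deg[1]=1+1=2, deg[2]=1+1=2, deg[3]=1+0=1, deg[4]=1+0=1, deg[5]=1+0=1, deg[6]=1+2=3, deg[7]=1+0=1, deg[8]=1+2=3, deg[9]=1+1=2

Answer: 2 2 1 1 1 3 1 3 2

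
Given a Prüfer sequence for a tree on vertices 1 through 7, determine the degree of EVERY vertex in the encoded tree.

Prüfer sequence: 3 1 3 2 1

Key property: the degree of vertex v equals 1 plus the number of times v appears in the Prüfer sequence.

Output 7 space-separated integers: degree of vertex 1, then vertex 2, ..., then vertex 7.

p_1 = 3: count[3] becomes 1
p_2 = 1: count[1] becomes 1
p_3 = 3: count[3] becomes 2
p_4 = 2: count[2] becomes 1
p_5 = 1: count[1] becomes 2
Degrees (1 + count): deg[1]=1+2=3, deg[2]=1+1=2, deg[3]=1+2=3, deg[4]=1+0=1, deg[5]=1+0=1, deg[6]=1+0=1, deg[7]=1+0=1

Answer: 3 2 3 1 1 1 1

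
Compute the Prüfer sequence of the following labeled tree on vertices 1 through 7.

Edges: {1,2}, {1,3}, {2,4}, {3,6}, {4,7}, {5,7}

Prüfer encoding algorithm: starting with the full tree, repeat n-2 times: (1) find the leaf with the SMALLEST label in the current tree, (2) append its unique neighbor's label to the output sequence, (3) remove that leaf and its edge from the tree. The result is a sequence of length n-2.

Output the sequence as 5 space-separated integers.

Answer: 7 3 1 2 4

Derivation:
Step 1: leaves = {5,6}. Remove smallest leaf 5, emit neighbor 7.
Step 2: leaves = {6,7}. Remove smallest leaf 6, emit neighbor 3.
Step 3: leaves = {3,7}. Remove smallest leaf 3, emit neighbor 1.
Step 4: leaves = {1,7}. Remove smallest leaf 1, emit neighbor 2.
Step 5: leaves = {2,7}. Remove smallest leaf 2, emit neighbor 4.
Done: 2 vertices remain (4, 7). Sequence = [7 3 1 2 4]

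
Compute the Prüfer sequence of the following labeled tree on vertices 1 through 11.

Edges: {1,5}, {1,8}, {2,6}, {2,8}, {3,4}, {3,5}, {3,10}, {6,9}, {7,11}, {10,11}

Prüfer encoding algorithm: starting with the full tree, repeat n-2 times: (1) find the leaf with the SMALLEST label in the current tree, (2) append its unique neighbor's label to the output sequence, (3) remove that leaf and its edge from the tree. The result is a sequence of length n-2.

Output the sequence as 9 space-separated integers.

Answer: 3 11 6 2 8 1 5 3 10

Derivation:
Step 1: leaves = {4,7,9}. Remove smallest leaf 4, emit neighbor 3.
Step 2: leaves = {7,9}. Remove smallest leaf 7, emit neighbor 11.
Step 3: leaves = {9,11}. Remove smallest leaf 9, emit neighbor 6.
Step 4: leaves = {6,11}. Remove smallest leaf 6, emit neighbor 2.
Step 5: leaves = {2,11}. Remove smallest leaf 2, emit neighbor 8.
Step 6: leaves = {8,11}. Remove smallest leaf 8, emit neighbor 1.
Step 7: leaves = {1,11}. Remove smallest leaf 1, emit neighbor 5.
Step 8: leaves = {5,11}. Remove smallest leaf 5, emit neighbor 3.
Step 9: leaves = {3,11}. Remove smallest leaf 3, emit neighbor 10.
Done: 2 vertices remain (10, 11). Sequence = [3 11 6 2 8 1 5 3 10]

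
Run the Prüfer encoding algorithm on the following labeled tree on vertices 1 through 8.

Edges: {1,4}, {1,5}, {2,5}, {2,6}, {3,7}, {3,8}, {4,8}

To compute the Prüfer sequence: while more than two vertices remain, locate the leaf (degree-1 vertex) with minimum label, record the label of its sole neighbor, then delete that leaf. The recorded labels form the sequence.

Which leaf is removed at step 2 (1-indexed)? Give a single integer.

Step 1: current leaves = {6,7}. Remove leaf 6 (neighbor: 2).
Step 2: current leaves = {2,7}. Remove leaf 2 (neighbor: 5).

Answer: 2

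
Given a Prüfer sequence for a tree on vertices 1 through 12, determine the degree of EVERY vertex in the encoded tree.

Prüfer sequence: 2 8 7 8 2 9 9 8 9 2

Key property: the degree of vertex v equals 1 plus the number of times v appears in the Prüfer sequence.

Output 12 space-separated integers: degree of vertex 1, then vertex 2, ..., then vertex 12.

p_1 = 2: count[2] becomes 1
p_2 = 8: count[8] becomes 1
p_3 = 7: count[7] becomes 1
p_4 = 8: count[8] becomes 2
p_5 = 2: count[2] becomes 2
p_6 = 9: count[9] becomes 1
p_7 = 9: count[9] becomes 2
p_8 = 8: count[8] becomes 3
p_9 = 9: count[9] becomes 3
p_10 = 2: count[2] becomes 3
Degrees (1 + count): deg[1]=1+0=1, deg[2]=1+3=4, deg[3]=1+0=1, deg[4]=1+0=1, deg[5]=1+0=1, deg[6]=1+0=1, deg[7]=1+1=2, deg[8]=1+3=4, deg[9]=1+3=4, deg[10]=1+0=1, deg[11]=1+0=1, deg[12]=1+0=1

Answer: 1 4 1 1 1 1 2 4 4 1 1 1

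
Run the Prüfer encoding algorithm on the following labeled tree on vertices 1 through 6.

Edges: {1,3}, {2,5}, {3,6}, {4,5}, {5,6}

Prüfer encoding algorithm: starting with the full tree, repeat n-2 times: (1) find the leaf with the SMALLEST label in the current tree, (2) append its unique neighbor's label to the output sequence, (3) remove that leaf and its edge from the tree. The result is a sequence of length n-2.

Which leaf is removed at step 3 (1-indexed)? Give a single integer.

Step 1: current leaves = {1,2,4}. Remove leaf 1 (neighbor: 3).
Step 2: current leaves = {2,3,4}. Remove leaf 2 (neighbor: 5).
Step 3: current leaves = {3,4}. Remove leaf 3 (neighbor: 6).

Answer: 3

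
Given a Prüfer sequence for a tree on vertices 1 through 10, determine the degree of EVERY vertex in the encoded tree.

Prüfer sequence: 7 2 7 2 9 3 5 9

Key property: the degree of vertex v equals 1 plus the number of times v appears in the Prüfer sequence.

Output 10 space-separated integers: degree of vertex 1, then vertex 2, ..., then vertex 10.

Answer: 1 3 2 1 2 1 3 1 3 1

Derivation:
p_1 = 7: count[7] becomes 1
p_2 = 2: count[2] becomes 1
p_3 = 7: count[7] becomes 2
p_4 = 2: count[2] becomes 2
p_5 = 9: count[9] becomes 1
p_6 = 3: count[3] becomes 1
p_7 = 5: count[5] becomes 1
p_8 = 9: count[9] becomes 2
Degrees (1 + count): deg[1]=1+0=1, deg[2]=1+2=3, deg[3]=1+1=2, deg[4]=1+0=1, deg[5]=1+1=2, deg[6]=1+0=1, deg[7]=1+2=3, deg[8]=1+0=1, deg[9]=1+2=3, deg[10]=1+0=1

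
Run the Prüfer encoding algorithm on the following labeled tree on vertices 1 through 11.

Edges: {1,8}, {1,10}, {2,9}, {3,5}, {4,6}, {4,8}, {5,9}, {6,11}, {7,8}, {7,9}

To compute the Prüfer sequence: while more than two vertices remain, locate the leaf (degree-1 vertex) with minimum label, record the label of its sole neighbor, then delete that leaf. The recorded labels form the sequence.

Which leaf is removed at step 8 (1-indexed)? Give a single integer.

Answer: 8

Derivation:
Step 1: current leaves = {2,3,10,11}. Remove leaf 2 (neighbor: 9).
Step 2: current leaves = {3,10,11}. Remove leaf 3 (neighbor: 5).
Step 3: current leaves = {5,10,11}. Remove leaf 5 (neighbor: 9).
Step 4: current leaves = {9,10,11}. Remove leaf 9 (neighbor: 7).
Step 5: current leaves = {7,10,11}. Remove leaf 7 (neighbor: 8).
Step 6: current leaves = {10,11}. Remove leaf 10 (neighbor: 1).
Step 7: current leaves = {1,11}. Remove leaf 1 (neighbor: 8).
Step 8: current leaves = {8,11}. Remove leaf 8 (neighbor: 4).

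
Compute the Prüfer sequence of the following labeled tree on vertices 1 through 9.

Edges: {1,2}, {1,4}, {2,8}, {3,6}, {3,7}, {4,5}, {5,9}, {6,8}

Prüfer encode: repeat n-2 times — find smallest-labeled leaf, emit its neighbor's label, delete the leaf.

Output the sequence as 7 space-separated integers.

Answer: 3 6 8 2 1 4 5

Derivation:
Step 1: leaves = {7,9}. Remove smallest leaf 7, emit neighbor 3.
Step 2: leaves = {3,9}. Remove smallest leaf 3, emit neighbor 6.
Step 3: leaves = {6,9}. Remove smallest leaf 6, emit neighbor 8.
Step 4: leaves = {8,9}. Remove smallest leaf 8, emit neighbor 2.
Step 5: leaves = {2,9}. Remove smallest leaf 2, emit neighbor 1.
Step 6: leaves = {1,9}. Remove smallest leaf 1, emit neighbor 4.
Step 7: leaves = {4,9}. Remove smallest leaf 4, emit neighbor 5.
Done: 2 vertices remain (5, 9). Sequence = [3 6 8 2 1 4 5]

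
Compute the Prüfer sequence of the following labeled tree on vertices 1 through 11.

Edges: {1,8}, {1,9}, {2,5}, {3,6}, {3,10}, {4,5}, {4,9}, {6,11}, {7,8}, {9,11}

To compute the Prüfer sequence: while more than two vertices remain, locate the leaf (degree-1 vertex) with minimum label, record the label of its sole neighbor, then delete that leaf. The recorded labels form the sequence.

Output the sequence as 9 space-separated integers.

Answer: 5 4 9 8 1 9 11 3 6

Derivation:
Step 1: leaves = {2,7,10}. Remove smallest leaf 2, emit neighbor 5.
Step 2: leaves = {5,7,10}. Remove smallest leaf 5, emit neighbor 4.
Step 3: leaves = {4,7,10}. Remove smallest leaf 4, emit neighbor 9.
Step 4: leaves = {7,10}. Remove smallest leaf 7, emit neighbor 8.
Step 5: leaves = {8,10}. Remove smallest leaf 8, emit neighbor 1.
Step 6: leaves = {1,10}. Remove smallest leaf 1, emit neighbor 9.
Step 7: leaves = {9,10}. Remove smallest leaf 9, emit neighbor 11.
Step 8: leaves = {10,11}. Remove smallest leaf 10, emit neighbor 3.
Step 9: leaves = {3,11}. Remove smallest leaf 3, emit neighbor 6.
Done: 2 vertices remain (6, 11). Sequence = [5 4 9 8 1 9 11 3 6]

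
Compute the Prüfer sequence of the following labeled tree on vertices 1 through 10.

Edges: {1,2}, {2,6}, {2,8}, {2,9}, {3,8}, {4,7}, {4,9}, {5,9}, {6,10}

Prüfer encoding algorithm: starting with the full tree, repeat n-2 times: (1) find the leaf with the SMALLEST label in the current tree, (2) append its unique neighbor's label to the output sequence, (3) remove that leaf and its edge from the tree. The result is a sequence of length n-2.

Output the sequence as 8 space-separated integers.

Answer: 2 8 9 4 9 2 2 6

Derivation:
Step 1: leaves = {1,3,5,7,10}. Remove smallest leaf 1, emit neighbor 2.
Step 2: leaves = {3,5,7,10}. Remove smallest leaf 3, emit neighbor 8.
Step 3: leaves = {5,7,8,10}. Remove smallest leaf 5, emit neighbor 9.
Step 4: leaves = {7,8,10}. Remove smallest leaf 7, emit neighbor 4.
Step 5: leaves = {4,8,10}. Remove smallest leaf 4, emit neighbor 9.
Step 6: leaves = {8,9,10}. Remove smallest leaf 8, emit neighbor 2.
Step 7: leaves = {9,10}. Remove smallest leaf 9, emit neighbor 2.
Step 8: leaves = {2,10}. Remove smallest leaf 2, emit neighbor 6.
Done: 2 vertices remain (6, 10). Sequence = [2 8 9 4 9 2 2 6]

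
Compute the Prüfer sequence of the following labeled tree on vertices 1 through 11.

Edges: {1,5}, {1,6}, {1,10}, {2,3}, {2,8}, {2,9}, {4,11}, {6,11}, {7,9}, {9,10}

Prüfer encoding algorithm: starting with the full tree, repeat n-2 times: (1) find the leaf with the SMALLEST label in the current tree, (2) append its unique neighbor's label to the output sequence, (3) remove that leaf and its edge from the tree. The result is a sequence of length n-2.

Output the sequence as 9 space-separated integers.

Step 1: leaves = {3,4,5,7,8}. Remove smallest leaf 3, emit neighbor 2.
Step 2: leaves = {4,5,7,8}. Remove smallest leaf 4, emit neighbor 11.
Step 3: leaves = {5,7,8,11}. Remove smallest leaf 5, emit neighbor 1.
Step 4: leaves = {7,8,11}. Remove smallest leaf 7, emit neighbor 9.
Step 5: leaves = {8,11}. Remove smallest leaf 8, emit neighbor 2.
Step 6: leaves = {2,11}. Remove smallest leaf 2, emit neighbor 9.
Step 7: leaves = {9,11}. Remove smallest leaf 9, emit neighbor 10.
Step 8: leaves = {10,11}. Remove smallest leaf 10, emit neighbor 1.
Step 9: leaves = {1,11}. Remove smallest leaf 1, emit neighbor 6.
Done: 2 vertices remain (6, 11). Sequence = [2 11 1 9 2 9 10 1 6]

Answer: 2 11 1 9 2 9 10 1 6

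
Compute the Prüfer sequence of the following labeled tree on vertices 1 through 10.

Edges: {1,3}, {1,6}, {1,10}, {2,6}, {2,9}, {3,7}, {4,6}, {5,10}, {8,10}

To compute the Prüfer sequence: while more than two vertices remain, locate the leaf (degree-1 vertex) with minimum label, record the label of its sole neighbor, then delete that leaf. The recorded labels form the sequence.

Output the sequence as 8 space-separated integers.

Answer: 6 10 3 1 10 2 6 1

Derivation:
Step 1: leaves = {4,5,7,8,9}. Remove smallest leaf 4, emit neighbor 6.
Step 2: leaves = {5,7,8,9}. Remove smallest leaf 5, emit neighbor 10.
Step 3: leaves = {7,8,9}. Remove smallest leaf 7, emit neighbor 3.
Step 4: leaves = {3,8,9}. Remove smallest leaf 3, emit neighbor 1.
Step 5: leaves = {8,9}. Remove smallest leaf 8, emit neighbor 10.
Step 6: leaves = {9,10}. Remove smallest leaf 9, emit neighbor 2.
Step 7: leaves = {2,10}. Remove smallest leaf 2, emit neighbor 6.
Step 8: leaves = {6,10}. Remove smallest leaf 6, emit neighbor 1.
Done: 2 vertices remain (1, 10). Sequence = [6 10 3 1 10 2 6 1]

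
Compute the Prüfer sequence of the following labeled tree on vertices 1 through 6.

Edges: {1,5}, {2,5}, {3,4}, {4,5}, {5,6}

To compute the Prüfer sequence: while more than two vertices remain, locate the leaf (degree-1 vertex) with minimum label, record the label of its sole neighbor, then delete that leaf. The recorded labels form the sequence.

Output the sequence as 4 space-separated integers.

Answer: 5 5 4 5

Derivation:
Step 1: leaves = {1,2,3,6}. Remove smallest leaf 1, emit neighbor 5.
Step 2: leaves = {2,3,6}. Remove smallest leaf 2, emit neighbor 5.
Step 3: leaves = {3,6}. Remove smallest leaf 3, emit neighbor 4.
Step 4: leaves = {4,6}. Remove smallest leaf 4, emit neighbor 5.
Done: 2 vertices remain (5, 6). Sequence = [5 5 4 5]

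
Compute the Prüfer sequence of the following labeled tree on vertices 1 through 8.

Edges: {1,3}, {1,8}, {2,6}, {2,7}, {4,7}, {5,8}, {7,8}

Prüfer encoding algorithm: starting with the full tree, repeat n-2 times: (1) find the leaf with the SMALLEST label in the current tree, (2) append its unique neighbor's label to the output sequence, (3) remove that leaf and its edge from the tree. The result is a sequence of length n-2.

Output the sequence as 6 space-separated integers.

Answer: 1 8 7 8 2 7

Derivation:
Step 1: leaves = {3,4,5,6}. Remove smallest leaf 3, emit neighbor 1.
Step 2: leaves = {1,4,5,6}. Remove smallest leaf 1, emit neighbor 8.
Step 3: leaves = {4,5,6}. Remove smallest leaf 4, emit neighbor 7.
Step 4: leaves = {5,6}. Remove smallest leaf 5, emit neighbor 8.
Step 5: leaves = {6,8}. Remove smallest leaf 6, emit neighbor 2.
Step 6: leaves = {2,8}. Remove smallest leaf 2, emit neighbor 7.
Done: 2 vertices remain (7, 8). Sequence = [1 8 7 8 2 7]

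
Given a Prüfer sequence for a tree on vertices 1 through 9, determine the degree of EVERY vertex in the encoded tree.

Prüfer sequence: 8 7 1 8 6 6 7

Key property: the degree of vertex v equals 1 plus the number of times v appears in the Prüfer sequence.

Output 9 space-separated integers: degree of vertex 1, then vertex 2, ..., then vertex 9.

Answer: 2 1 1 1 1 3 3 3 1

Derivation:
p_1 = 8: count[8] becomes 1
p_2 = 7: count[7] becomes 1
p_3 = 1: count[1] becomes 1
p_4 = 8: count[8] becomes 2
p_5 = 6: count[6] becomes 1
p_6 = 6: count[6] becomes 2
p_7 = 7: count[7] becomes 2
Degrees (1 + count): deg[1]=1+1=2, deg[2]=1+0=1, deg[3]=1+0=1, deg[4]=1+0=1, deg[5]=1+0=1, deg[6]=1+2=3, deg[7]=1+2=3, deg[8]=1+2=3, deg[9]=1+0=1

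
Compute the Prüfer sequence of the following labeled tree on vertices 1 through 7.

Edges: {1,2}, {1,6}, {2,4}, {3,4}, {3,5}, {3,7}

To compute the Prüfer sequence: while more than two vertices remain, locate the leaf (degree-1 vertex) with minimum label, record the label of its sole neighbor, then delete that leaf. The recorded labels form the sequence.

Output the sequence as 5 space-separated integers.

Step 1: leaves = {5,6,7}. Remove smallest leaf 5, emit neighbor 3.
Step 2: leaves = {6,7}. Remove smallest leaf 6, emit neighbor 1.
Step 3: leaves = {1,7}. Remove smallest leaf 1, emit neighbor 2.
Step 4: leaves = {2,7}. Remove smallest leaf 2, emit neighbor 4.
Step 5: leaves = {4,7}. Remove smallest leaf 4, emit neighbor 3.
Done: 2 vertices remain (3, 7). Sequence = [3 1 2 4 3]

Answer: 3 1 2 4 3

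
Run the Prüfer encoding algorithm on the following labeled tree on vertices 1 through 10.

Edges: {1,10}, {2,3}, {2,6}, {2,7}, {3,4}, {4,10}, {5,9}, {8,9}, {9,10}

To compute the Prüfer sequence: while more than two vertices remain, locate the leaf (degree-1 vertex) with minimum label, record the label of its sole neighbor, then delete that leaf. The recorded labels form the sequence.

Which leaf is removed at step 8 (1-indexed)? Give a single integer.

Answer: 8

Derivation:
Step 1: current leaves = {1,5,6,7,8}. Remove leaf 1 (neighbor: 10).
Step 2: current leaves = {5,6,7,8}. Remove leaf 5 (neighbor: 9).
Step 3: current leaves = {6,7,8}. Remove leaf 6 (neighbor: 2).
Step 4: current leaves = {7,8}. Remove leaf 7 (neighbor: 2).
Step 5: current leaves = {2,8}. Remove leaf 2 (neighbor: 3).
Step 6: current leaves = {3,8}. Remove leaf 3 (neighbor: 4).
Step 7: current leaves = {4,8}. Remove leaf 4 (neighbor: 10).
Step 8: current leaves = {8,10}. Remove leaf 8 (neighbor: 9).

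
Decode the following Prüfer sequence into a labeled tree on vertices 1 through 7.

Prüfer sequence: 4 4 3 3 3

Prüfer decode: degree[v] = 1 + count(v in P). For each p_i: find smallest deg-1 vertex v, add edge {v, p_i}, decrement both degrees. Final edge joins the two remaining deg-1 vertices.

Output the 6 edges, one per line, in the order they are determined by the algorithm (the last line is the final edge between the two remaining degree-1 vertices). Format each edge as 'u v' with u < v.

Initial degrees: {1:1, 2:1, 3:4, 4:3, 5:1, 6:1, 7:1}
Step 1: smallest deg-1 vertex = 1, p_1 = 4. Add edge {1,4}. Now deg[1]=0, deg[4]=2.
Step 2: smallest deg-1 vertex = 2, p_2 = 4. Add edge {2,4}. Now deg[2]=0, deg[4]=1.
Step 3: smallest deg-1 vertex = 4, p_3 = 3. Add edge {3,4}. Now deg[4]=0, deg[3]=3.
Step 4: smallest deg-1 vertex = 5, p_4 = 3. Add edge {3,5}. Now deg[5]=0, deg[3]=2.
Step 5: smallest deg-1 vertex = 6, p_5 = 3. Add edge {3,6}. Now deg[6]=0, deg[3]=1.
Final: two remaining deg-1 vertices are 3, 7. Add edge {3,7}.

Answer: 1 4
2 4
3 4
3 5
3 6
3 7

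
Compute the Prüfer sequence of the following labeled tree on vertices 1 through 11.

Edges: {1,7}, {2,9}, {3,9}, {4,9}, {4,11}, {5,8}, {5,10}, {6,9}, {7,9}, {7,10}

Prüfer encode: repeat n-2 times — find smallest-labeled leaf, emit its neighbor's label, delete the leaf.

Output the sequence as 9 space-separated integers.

Step 1: leaves = {1,2,3,6,8,11}. Remove smallest leaf 1, emit neighbor 7.
Step 2: leaves = {2,3,6,8,11}. Remove smallest leaf 2, emit neighbor 9.
Step 3: leaves = {3,6,8,11}. Remove smallest leaf 3, emit neighbor 9.
Step 4: leaves = {6,8,11}. Remove smallest leaf 6, emit neighbor 9.
Step 5: leaves = {8,11}. Remove smallest leaf 8, emit neighbor 5.
Step 6: leaves = {5,11}. Remove smallest leaf 5, emit neighbor 10.
Step 7: leaves = {10,11}. Remove smallest leaf 10, emit neighbor 7.
Step 8: leaves = {7,11}. Remove smallest leaf 7, emit neighbor 9.
Step 9: leaves = {9,11}. Remove smallest leaf 9, emit neighbor 4.
Done: 2 vertices remain (4, 11). Sequence = [7 9 9 9 5 10 7 9 4]

Answer: 7 9 9 9 5 10 7 9 4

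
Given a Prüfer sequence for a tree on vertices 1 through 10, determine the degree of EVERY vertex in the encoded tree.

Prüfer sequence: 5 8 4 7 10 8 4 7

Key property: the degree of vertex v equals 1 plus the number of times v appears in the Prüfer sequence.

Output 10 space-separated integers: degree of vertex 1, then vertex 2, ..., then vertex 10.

p_1 = 5: count[5] becomes 1
p_2 = 8: count[8] becomes 1
p_3 = 4: count[4] becomes 1
p_4 = 7: count[7] becomes 1
p_5 = 10: count[10] becomes 1
p_6 = 8: count[8] becomes 2
p_7 = 4: count[4] becomes 2
p_8 = 7: count[7] becomes 2
Degrees (1 + count): deg[1]=1+0=1, deg[2]=1+0=1, deg[3]=1+0=1, deg[4]=1+2=3, deg[5]=1+1=2, deg[6]=1+0=1, deg[7]=1+2=3, deg[8]=1+2=3, deg[9]=1+0=1, deg[10]=1+1=2

Answer: 1 1 1 3 2 1 3 3 1 2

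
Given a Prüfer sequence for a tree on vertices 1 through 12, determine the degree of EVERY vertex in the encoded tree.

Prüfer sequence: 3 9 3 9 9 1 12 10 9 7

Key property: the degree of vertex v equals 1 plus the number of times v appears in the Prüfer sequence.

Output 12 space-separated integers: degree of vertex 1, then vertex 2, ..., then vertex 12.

p_1 = 3: count[3] becomes 1
p_2 = 9: count[9] becomes 1
p_3 = 3: count[3] becomes 2
p_4 = 9: count[9] becomes 2
p_5 = 9: count[9] becomes 3
p_6 = 1: count[1] becomes 1
p_7 = 12: count[12] becomes 1
p_8 = 10: count[10] becomes 1
p_9 = 9: count[9] becomes 4
p_10 = 7: count[7] becomes 1
Degrees (1 + count): deg[1]=1+1=2, deg[2]=1+0=1, deg[3]=1+2=3, deg[4]=1+0=1, deg[5]=1+0=1, deg[6]=1+0=1, deg[7]=1+1=2, deg[8]=1+0=1, deg[9]=1+4=5, deg[10]=1+1=2, deg[11]=1+0=1, deg[12]=1+1=2

Answer: 2 1 3 1 1 1 2 1 5 2 1 2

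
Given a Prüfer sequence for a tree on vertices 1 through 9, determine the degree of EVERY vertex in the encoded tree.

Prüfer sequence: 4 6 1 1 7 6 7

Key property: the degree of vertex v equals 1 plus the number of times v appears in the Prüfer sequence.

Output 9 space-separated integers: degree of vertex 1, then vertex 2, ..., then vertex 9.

Answer: 3 1 1 2 1 3 3 1 1

Derivation:
p_1 = 4: count[4] becomes 1
p_2 = 6: count[6] becomes 1
p_3 = 1: count[1] becomes 1
p_4 = 1: count[1] becomes 2
p_5 = 7: count[7] becomes 1
p_6 = 6: count[6] becomes 2
p_7 = 7: count[7] becomes 2
Degrees (1 + count): deg[1]=1+2=3, deg[2]=1+0=1, deg[3]=1+0=1, deg[4]=1+1=2, deg[5]=1+0=1, deg[6]=1+2=3, deg[7]=1+2=3, deg[8]=1+0=1, deg[9]=1+0=1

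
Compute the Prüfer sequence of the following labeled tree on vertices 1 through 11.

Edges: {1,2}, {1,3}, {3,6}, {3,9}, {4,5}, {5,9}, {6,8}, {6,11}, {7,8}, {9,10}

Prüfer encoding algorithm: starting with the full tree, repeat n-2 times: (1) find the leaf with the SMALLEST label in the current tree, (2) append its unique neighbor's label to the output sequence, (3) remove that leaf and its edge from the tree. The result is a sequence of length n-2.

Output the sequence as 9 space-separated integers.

Step 1: leaves = {2,4,7,10,11}. Remove smallest leaf 2, emit neighbor 1.
Step 2: leaves = {1,4,7,10,11}. Remove smallest leaf 1, emit neighbor 3.
Step 3: leaves = {4,7,10,11}. Remove smallest leaf 4, emit neighbor 5.
Step 4: leaves = {5,7,10,11}. Remove smallest leaf 5, emit neighbor 9.
Step 5: leaves = {7,10,11}. Remove smallest leaf 7, emit neighbor 8.
Step 6: leaves = {8,10,11}. Remove smallest leaf 8, emit neighbor 6.
Step 7: leaves = {10,11}. Remove smallest leaf 10, emit neighbor 9.
Step 8: leaves = {9,11}. Remove smallest leaf 9, emit neighbor 3.
Step 9: leaves = {3,11}. Remove smallest leaf 3, emit neighbor 6.
Done: 2 vertices remain (6, 11). Sequence = [1 3 5 9 8 6 9 3 6]

Answer: 1 3 5 9 8 6 9 3 6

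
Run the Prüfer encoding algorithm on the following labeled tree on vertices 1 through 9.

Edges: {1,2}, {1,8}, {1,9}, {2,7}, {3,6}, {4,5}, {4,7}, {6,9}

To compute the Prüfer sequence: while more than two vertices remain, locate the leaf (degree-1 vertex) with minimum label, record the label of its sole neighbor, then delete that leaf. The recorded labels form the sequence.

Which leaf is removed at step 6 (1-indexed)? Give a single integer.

Answer: 2

Derivation:
Step 1: current leaves = {3,5,8}. Remove leaf 3 (neighbor: 6).
Step 2: current leaves = {5,6,8}. Remove leaf 5 (neighbor: 4).
Step 3: current leaves = {4,6,8}. Remove leaf 4 (neighbor: 7).
Step 4: current leaves = {6,7,8}. Remove leaf 6 (neighbor: 9).
Step 5: current leaves = {7,8,9}. Remove leaf 7 (neighbor: 2).
Step 6: current leaves = {2,8,9}. Remove leaf 2 (neighbor: 1).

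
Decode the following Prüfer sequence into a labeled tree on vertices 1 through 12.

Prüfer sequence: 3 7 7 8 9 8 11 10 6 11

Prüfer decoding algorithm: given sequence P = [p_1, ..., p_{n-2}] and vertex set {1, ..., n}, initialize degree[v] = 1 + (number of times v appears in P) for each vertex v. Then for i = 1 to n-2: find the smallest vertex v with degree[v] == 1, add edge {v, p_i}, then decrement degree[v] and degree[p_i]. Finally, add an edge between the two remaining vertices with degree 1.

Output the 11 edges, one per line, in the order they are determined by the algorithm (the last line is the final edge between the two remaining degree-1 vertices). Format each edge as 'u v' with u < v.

Initial degrees: {1:1, 2:1, 3:2, 4:1, 5:1, 6:2, 7:3, 8:3, 9:2, 10:2, 11:3, 12:1}
Step 1: smallest deg-1 vertex = 1, p_1 = 3. Add edge {1,3}. Now deg[1]=0, deg[3]=1.
Step 2: smallest deg-1 vertex = 2, p_2 = 7. Add edge {2,7}. Now deg[2]=0, deg[7]=2.
Step 3: smallest deg-1 vertex = 3, p_3 = 7. Add edge {3,7}. Now deg[3]=0, deg[7]=1.
Step 4: smallest deg-1 vertex = 4, p_4 = 8. Add edge {4,8}. Now deg[4]=0, deg[8]=2.
Step 5: smallest deg-1 vertex = 5, p_5 = 9. Add edge {5,9}. Now deg[5]=0, deg[9]=1.
Step 6: smallest deg-1 vertex = 7, p_6 = 8. Add edge {7,8}. Now deg[7]=0, deg[8]=1.
Step 7: smallest deg-1 vertex = 8, p_7 = 11. Add edge {8,11}. Now deg[8]=0, deg[11]=2.
Step 8: smallest deg-1 vertex = 9, p_8 = 10. Add edge {9,10}. Now deg[9]=0, deg[10]=1.
Step 9: smallest deg-1 vertex = 10, p_9 = 6. Add edge {6,10}. Now deg[10]=0, deg[6]=1.
Step 10: smallest deg-1 vertex = 6, p_10 = 11. Add edge {6,11}. Now deg[6]=0, deg[11]=1.
Final: two remaining deg-1 vertices are 11, 12. Add edge {11,12}.

Answer: 1 3
2 7
3 7
4 8
5 9
7 8
8 11
9 10
6 10
6 11
11 12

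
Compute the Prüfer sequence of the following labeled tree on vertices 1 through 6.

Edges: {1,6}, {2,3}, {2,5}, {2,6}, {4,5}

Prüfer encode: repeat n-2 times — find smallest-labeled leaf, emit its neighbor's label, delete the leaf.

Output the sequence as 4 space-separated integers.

Step 1: leaves = {1,3,4}. Remove smallest leaf 1, emit neighbor 6.
Step 2: leaves = {3,4,6}. Remove smallest leaf 3, emit neighbor 2.
Step 3: leaves = {4,6}. Remove smallest leaf 4, emit neighbor 5.
Step 4: leaves = {5,6}. Remove smallest leaf 5, emit neighbor 2.
Done: 2 vertices remain (2, 6). Sequence = [6 2 5 2]

Answer: 6 2 5 2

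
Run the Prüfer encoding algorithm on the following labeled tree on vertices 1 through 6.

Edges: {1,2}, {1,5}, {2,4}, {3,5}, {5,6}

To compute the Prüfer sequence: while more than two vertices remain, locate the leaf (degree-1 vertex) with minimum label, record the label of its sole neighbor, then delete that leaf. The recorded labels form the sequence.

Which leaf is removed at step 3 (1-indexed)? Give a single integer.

Step 1: current leaves = {3,4,6}. Remove leaf 3 (neighbor: 5).
Step 2: current leaves = {4,6}. Remove leaf 4 (neighbor: 2).
Step 3: current leaves = {2,6}. Remove leaf 2 (neighbor: 1).

Answer: 2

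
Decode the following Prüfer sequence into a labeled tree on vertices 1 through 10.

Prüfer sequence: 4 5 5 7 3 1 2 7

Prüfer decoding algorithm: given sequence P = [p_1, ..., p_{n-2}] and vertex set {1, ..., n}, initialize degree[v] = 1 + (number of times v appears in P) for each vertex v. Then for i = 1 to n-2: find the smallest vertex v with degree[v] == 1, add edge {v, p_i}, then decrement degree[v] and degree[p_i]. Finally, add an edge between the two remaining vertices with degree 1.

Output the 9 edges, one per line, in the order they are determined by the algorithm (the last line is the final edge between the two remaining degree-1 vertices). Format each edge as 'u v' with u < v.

Answer: 4 6
4 5
5 8
5 7
3 9
1 3
1 2
2 7
7 10

Derivation:
Initial degrees: {1:2, 2:2, 3:2, 4:2, 5:3, 6:1, 7:3, 8:1, 9:1, 10:1}
Step 1: smallest deg-1 vertex = 6, p_1 = 4. Add edge {4,6}. Now deg[6]=0, deg[4]=1.
Step 2: smallest deg-1 vertex = 4, p_2 = 5. Add edge {4,5}. Now deg[4]=0, deg[5]=2.
Step 3: smallest deg-1 vertex = 8, p_3 = 5. Add edge {5,8}. Now deg[8]=0, deg[5]=1.
Step 4: smallest deg-1 vertex = 5, p_4 = 7. Add edge {5,7}. Now deg[5]=0, deg[7]=2.
Step 5: smallest deg-1 vertex = 9, p_5 = 3. Add edge {3,9}. Now deg[9]=0, deg[3]=1.
Step 6: smallest deg-1 vertex = 3, p_6 = 1. Add edge {1,3}. Now deg[3]=0, deg[1]=1.
Step 7: smallest deg-1 vertex = 1, p_7 = 2. Add edge {1,2}. Now deg[1]=0, deg[2]=1.
Step 8: smallest deg-1 vertex = 2, p_8 = 7. Add edge {2,7}. Now deg[2]=0, deg[7]=1.
Final: two remaining deg-1 vertices are 7, 10. Add edge {7,10}.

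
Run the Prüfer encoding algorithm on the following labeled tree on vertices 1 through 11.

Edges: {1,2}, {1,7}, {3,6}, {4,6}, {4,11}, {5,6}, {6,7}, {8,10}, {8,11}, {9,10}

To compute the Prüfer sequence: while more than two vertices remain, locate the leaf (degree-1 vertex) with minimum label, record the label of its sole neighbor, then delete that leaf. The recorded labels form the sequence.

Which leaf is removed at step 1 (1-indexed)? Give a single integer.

Step 1: current leaves = {2,3,5,9}. Remove leaf 2 (neighbor: 1).

Answer: 2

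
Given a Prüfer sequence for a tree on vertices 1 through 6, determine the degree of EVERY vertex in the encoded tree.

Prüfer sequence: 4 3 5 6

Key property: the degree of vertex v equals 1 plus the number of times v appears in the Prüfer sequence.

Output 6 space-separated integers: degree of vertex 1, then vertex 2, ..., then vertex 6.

Answer: 1 1 2 2 2 2

Derivation:
p_1 = 4: count[4] becomes 1
p_2 = 3: count[3] becomes 1
p_3 = 5: count[5] becomes 1
p_4 = 6: count[6] becomes 1
Degrees (1 + count): deg[1]=1+0=1, deg[2]=1+0=1, deg[3]=1+1=2, deg[4]=1+1=2, deg[5]=1+1=2, deg[6]=1+1=2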